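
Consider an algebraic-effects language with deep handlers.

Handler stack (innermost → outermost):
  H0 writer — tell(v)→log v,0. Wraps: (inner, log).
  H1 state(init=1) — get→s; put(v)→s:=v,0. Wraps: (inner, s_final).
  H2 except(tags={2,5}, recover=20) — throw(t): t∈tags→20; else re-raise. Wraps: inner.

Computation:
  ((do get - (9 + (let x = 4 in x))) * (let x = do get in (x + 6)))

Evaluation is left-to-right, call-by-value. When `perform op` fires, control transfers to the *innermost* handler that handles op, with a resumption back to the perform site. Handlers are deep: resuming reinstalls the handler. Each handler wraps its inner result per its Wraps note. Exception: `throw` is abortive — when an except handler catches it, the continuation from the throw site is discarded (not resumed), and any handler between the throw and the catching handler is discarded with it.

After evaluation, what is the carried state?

Answer: 1

Working:
get @ H1 ⇒ 1
get @ H1 ⇒ 1
H0 returns (-84, ())
H1 returns ((-84, ()), 1)
H2 returns ((-84, ()), 1)
= ((-84, ()), 1)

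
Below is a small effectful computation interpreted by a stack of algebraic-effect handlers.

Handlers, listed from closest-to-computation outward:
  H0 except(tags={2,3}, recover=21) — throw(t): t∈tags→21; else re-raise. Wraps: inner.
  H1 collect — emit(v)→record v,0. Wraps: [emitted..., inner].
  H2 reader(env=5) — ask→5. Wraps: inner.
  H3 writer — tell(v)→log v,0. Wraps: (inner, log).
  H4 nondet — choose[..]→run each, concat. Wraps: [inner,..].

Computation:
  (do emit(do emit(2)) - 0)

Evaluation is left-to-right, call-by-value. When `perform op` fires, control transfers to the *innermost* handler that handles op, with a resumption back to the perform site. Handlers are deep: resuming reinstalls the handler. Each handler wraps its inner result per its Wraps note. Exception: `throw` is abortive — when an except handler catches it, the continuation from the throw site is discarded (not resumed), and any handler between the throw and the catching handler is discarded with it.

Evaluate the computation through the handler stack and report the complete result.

Answer: [([2, 0, 0], ())]

Working:
emit(2) @ H1 ⇒ out+=2
emit(0) @ H1 ⇒ out+=0
H0 returns 0
H1 returns [2, 0, 0]
H2 returns [2, 0, 0]
H3 returns ([2, 0, 0], ())
H4 returns [([2, 0, 0], ())]
= [([2, 0, 0], ())]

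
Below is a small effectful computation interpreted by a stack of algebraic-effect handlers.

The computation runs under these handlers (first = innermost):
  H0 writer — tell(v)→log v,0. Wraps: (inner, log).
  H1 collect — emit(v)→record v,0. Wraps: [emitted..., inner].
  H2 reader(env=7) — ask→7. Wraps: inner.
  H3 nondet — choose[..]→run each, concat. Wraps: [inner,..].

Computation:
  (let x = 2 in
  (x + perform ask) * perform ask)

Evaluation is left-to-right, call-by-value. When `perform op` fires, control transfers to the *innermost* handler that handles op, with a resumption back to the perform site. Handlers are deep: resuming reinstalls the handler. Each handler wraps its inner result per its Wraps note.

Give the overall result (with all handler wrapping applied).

Answer: [[(63, ())]]

Working:
ask @ H2 ⇒ 7
ask @ H2 ⇒ 7
H0 returns (63, ())
H1 returns [(63, ())]
H2 returns [(63, ())]
H3 returns [[(63, ())]]
= [[(63, ())]]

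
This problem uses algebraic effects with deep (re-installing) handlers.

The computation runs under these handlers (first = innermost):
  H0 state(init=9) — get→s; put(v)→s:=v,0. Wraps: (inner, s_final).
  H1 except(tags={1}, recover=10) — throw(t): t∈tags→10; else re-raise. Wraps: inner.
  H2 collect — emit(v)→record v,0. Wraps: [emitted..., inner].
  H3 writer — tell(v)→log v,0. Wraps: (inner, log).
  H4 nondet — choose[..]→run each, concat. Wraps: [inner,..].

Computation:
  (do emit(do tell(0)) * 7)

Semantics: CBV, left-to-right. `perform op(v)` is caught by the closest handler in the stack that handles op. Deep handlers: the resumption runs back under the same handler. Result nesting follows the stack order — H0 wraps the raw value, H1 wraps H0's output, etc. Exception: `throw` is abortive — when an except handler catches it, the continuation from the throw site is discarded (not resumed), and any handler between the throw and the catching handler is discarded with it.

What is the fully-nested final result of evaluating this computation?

Step-by-step:
tell(0) @ H3 ⇒ log+=0
emit(0) @ H2 ⇒ out+=0
H0 returns (0, 9)
H1 returns (0, 9)
H2 returns [0, (0, 9)]
H3 returns ([0, (0, 9)], (0))
H4 returns [([0, (0, 9)], (0))]
= [([0, (0, 9)], (0))]

Answer: [([0, (0, 9)], (0))]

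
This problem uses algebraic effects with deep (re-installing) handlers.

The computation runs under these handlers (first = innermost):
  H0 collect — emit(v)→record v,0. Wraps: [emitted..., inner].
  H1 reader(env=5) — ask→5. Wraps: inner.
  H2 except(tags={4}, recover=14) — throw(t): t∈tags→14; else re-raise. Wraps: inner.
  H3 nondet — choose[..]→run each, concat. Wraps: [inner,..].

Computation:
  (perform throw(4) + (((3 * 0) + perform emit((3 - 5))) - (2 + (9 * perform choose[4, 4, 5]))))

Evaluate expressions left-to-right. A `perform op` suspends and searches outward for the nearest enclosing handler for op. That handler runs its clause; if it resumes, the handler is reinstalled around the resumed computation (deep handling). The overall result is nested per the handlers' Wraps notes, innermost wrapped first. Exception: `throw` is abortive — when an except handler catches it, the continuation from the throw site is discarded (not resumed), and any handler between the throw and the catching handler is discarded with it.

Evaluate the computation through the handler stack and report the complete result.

Step-by-step:
throw(4) @ H2 caught ⇒ 14
H3 returns [14]
= [14]

Answer: [14]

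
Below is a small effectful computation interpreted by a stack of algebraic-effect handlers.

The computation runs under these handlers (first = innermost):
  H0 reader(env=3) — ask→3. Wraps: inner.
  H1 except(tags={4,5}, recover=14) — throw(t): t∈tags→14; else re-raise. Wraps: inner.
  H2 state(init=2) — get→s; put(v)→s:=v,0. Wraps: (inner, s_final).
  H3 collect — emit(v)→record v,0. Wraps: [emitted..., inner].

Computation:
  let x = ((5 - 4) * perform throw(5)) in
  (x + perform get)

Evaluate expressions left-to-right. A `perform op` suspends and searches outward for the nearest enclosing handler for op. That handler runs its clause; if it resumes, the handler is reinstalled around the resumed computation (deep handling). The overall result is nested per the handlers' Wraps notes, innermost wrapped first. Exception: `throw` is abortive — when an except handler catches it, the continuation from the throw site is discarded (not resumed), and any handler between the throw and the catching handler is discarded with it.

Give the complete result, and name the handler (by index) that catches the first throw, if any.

Answer: [(14, 2)] ; first throw caught by: H1

Evaluation trace:
throw(5) @ H1 caught ⇒ 14
H2 returns (14, 2)
H3 returns [(14, 2)]
= [(14, 2)]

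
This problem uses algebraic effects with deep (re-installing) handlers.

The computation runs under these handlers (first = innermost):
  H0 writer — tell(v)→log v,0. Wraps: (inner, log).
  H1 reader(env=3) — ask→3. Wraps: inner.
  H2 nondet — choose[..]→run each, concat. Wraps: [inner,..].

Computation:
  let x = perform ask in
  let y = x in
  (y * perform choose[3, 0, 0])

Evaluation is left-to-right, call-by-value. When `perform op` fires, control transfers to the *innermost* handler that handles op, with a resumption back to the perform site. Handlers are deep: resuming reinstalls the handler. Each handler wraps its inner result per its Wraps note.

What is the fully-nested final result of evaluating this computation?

Step-by-step:
ask @ H1 ⇒ 3
choose[3, 0, 0] @ H2
  branch[0] choose=3:
    H0 returns (9, ())
    H1 returns (9, ())
    H2 returns [(9, ())]
  branch[1] choose=0:
    H0 returns (0, ())
    H1 returns (0, ())
    H2 returns [(0, ())]
  branch[2] choose=0:
    H0 returns (0, ())
    H1 returns (0, ())
    H2 returns [(0, ())]
= [(9, ()), (0, ()), (0, ())]

Answer: [(9, ()), (0, ()), (0, ())]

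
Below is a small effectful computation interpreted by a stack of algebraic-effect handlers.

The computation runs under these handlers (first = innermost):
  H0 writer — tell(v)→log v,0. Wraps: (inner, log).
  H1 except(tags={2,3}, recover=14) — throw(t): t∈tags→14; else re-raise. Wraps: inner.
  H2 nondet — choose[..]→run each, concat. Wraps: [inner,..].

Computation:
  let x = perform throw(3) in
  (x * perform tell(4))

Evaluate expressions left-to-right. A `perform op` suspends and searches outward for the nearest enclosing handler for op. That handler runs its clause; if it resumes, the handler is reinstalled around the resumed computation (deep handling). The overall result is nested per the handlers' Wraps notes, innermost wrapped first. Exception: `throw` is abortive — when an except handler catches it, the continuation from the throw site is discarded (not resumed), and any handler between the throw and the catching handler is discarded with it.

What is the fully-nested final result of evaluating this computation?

Answer: [14]

Evaluation trace:
throw(3) @ H1 caught ⇒ 14
H2 returns [14]
= [14]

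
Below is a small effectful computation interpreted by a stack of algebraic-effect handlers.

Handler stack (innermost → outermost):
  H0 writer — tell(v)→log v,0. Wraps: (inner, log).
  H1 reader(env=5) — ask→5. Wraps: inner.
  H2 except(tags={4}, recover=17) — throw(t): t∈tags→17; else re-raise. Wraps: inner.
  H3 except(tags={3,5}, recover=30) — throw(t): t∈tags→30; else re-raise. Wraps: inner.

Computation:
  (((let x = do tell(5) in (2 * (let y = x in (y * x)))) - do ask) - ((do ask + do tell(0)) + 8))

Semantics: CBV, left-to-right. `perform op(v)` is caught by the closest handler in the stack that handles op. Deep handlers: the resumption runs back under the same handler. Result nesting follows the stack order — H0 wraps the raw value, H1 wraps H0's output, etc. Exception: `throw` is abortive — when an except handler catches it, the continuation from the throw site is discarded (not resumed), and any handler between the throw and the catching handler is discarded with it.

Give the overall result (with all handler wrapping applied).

Answer: (-18, (5, 0))

Step-by-step:
tell(5) @ H0 ⇒ log+=5
ask @ H1 ⇒ 5
ask @ H1 ⇒ 5
tell(0) @ H0 ⇒ log+=0
H0 returns (-18, (5, 0))
H1 returns (-18, (5, 0))
H2 returns (-18, (5, 0))
H3 returns (-18, (5, 0))
= (-18, (5, 0))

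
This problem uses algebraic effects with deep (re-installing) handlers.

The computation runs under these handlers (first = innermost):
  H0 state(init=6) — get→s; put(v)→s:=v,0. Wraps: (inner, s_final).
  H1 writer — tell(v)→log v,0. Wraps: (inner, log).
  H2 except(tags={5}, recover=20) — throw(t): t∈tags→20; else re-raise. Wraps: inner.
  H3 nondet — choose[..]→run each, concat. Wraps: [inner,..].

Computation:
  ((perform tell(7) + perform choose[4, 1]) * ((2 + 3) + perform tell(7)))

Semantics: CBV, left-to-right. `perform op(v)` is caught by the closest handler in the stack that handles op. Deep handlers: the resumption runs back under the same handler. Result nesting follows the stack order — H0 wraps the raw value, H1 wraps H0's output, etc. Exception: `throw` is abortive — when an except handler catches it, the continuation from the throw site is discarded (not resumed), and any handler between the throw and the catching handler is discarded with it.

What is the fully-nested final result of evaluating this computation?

Answer: [((20, 6), (7, 7)), ((5, 6), (7, 7))]

Working:
tell(7) @ H1 ⇒ log+=7
choose[4, 1] @ H3
  branch[0] choose=4:
    tell(7) @ H1 ⇒ log+=7
    H0 returns (20, 6)
    H1 returns ((20, 6), (7, 7))
    H2 returns ((20, 6), (7, 7))
    H3 returns [((20, 6), (7, 7))]
  branch[1] choose=1:
    tell(7) @ H1 ⇒ log+=7
    H0 returns (5, 6)
    H1 returns ((5, 6), (7, 7))
    H2 returns ((5, 6), (7, 7))
    H3 returns [((5, 6), (7, 7))]
= [((20, 6), (7, 7)), ((5, 6), (7, 7))]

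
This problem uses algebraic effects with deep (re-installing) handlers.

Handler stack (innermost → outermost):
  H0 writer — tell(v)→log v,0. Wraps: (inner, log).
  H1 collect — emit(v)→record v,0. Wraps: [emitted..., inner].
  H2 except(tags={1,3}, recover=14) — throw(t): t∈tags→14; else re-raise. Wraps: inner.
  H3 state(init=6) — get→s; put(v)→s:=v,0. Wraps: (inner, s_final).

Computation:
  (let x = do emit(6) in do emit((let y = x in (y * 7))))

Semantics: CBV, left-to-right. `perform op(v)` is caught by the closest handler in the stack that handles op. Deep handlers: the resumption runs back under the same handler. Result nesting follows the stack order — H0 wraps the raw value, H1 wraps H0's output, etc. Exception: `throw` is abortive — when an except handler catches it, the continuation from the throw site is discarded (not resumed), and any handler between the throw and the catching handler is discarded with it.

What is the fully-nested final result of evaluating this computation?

Answer: ([6, 0, (0, ())], 6)

Evaluation trace:
emit(6) @ H1 ⇒ out+=6
emit(0) @ H1 ⇒ out+=0
H0 returns (0, ())
H1 returns [6, 0, (0, ())]
H2 returns [6, 0, (0, ())]
H3 returns ([6, 0, (0, ())], 6)
= ([6, 0, (0, ())], 6)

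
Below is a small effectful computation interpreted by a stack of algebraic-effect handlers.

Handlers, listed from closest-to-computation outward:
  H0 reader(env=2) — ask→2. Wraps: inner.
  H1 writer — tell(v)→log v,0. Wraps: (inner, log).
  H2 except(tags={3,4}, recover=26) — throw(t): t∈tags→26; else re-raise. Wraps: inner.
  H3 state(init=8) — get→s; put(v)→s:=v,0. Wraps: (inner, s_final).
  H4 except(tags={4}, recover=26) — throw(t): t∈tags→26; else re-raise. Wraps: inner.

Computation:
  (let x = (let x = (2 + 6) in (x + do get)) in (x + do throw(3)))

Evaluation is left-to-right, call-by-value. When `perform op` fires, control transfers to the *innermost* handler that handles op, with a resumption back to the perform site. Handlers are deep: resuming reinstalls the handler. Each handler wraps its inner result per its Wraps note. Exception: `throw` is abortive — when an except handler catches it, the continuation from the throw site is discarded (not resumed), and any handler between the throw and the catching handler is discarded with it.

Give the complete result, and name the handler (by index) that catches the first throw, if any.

Answer: (26, 8) ; first throw caught by: H2

Evaluation trace:
get @ H3 ⇒ 8
throw(3) @ H2 caught ⇒ 26
H3 returns (26, 8)
H4 returns (26, 8)
= (26, 8)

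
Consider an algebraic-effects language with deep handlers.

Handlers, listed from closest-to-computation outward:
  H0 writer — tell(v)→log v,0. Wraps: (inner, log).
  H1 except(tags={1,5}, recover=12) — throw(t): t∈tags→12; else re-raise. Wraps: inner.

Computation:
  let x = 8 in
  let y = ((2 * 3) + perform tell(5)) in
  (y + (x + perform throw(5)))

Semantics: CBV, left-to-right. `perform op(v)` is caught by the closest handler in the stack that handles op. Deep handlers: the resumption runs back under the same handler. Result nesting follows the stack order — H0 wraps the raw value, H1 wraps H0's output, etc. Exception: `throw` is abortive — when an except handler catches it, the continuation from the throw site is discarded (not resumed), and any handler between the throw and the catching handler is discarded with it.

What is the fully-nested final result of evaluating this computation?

Answer: 12

Working:
tell(5) @ H0 ⇒ log+=5
throw(5) @ H1 caught ⇒ 12
= 12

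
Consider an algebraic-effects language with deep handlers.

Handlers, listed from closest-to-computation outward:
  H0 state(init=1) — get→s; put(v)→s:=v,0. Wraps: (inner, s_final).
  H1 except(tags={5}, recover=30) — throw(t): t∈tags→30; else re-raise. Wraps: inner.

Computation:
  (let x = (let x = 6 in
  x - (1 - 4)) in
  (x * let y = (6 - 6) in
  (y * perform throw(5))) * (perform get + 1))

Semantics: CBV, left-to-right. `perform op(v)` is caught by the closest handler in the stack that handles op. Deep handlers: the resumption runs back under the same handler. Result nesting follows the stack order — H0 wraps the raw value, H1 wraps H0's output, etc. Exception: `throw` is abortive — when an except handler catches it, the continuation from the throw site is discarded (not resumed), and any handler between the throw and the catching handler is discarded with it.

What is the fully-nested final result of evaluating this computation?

Step-by-step:
throw(5) @ H1 caught ⇒ 30
= 30

Answer: 30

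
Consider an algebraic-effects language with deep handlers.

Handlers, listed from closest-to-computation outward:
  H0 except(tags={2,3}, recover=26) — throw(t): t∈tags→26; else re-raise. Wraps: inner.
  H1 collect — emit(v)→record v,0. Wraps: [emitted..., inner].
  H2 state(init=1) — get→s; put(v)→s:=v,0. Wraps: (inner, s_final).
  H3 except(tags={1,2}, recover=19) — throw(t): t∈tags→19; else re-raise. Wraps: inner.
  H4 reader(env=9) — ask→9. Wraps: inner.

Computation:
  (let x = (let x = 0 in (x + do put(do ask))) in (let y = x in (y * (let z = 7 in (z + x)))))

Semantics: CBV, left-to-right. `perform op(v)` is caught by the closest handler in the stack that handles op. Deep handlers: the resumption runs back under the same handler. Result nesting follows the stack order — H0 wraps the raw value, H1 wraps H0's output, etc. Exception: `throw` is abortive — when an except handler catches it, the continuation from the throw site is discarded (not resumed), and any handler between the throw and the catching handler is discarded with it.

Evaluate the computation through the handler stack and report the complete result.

Answer: ([0], 9)

Working:
ask @ H4 ⇒ 9
put(9) @ H2 ⇒ s:=9
H0 returns 0
H1 returns [0]
H2 returns ([0], 9)
H3 returns ([0], 9)
H4 returns ([0], 9)
= ([0], 9)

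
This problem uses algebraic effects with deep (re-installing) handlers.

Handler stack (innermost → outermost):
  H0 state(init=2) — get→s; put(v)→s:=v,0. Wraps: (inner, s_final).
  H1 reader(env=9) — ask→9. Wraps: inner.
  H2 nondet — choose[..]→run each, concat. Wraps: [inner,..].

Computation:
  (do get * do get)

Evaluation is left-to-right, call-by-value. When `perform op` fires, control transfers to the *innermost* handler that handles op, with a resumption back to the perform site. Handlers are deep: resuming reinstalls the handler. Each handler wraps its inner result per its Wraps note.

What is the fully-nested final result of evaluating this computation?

Answer: [(4, 2)]

Working:
get @ H0 ⇒ 2
get @ H0 ⇒ 2
H0 returns (4, 2)
H1 returns (4, 2)
H2 returns [(4, 2)]
= [(4, 2)]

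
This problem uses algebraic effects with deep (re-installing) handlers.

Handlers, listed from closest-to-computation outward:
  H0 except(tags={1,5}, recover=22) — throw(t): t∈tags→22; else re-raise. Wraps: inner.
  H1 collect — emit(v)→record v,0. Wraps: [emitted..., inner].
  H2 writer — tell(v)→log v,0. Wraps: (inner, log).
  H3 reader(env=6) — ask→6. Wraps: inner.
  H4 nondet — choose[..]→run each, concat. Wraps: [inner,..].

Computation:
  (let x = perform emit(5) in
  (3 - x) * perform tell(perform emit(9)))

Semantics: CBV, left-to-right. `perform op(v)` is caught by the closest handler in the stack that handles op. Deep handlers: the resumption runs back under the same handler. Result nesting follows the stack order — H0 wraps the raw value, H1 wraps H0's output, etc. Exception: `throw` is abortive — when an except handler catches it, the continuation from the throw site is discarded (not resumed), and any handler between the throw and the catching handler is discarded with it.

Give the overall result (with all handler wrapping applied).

Step-by-step:
emit(5) @ H1 ⇒ out+=5
emit(9) @ H1 ⇒ out+=9
tell(0) @ H2 ⇒ log+=0
H0 returns 0
H1 returns [5, 9, 0]
H2 returns ([5, 9, 0], (0))
H3 returns ([5, 9, 0], (0))
H4 returns [([5, 9, 0], (0))]
= [([5, 9, 0], (0))]

Answer: [([5, 9, 0], (0))]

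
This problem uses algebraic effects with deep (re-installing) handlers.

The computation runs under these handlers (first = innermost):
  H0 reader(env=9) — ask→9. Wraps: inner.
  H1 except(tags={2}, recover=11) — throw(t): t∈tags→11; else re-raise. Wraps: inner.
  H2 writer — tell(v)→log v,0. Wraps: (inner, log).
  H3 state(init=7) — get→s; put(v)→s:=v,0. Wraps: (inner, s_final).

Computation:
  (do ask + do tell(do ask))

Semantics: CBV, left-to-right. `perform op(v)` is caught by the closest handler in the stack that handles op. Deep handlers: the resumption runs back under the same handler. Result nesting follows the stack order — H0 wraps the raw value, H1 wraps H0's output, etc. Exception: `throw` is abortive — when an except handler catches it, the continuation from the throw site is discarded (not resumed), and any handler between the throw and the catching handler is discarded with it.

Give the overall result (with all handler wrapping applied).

Working:
ask @ H0 ⇒ 9
ask @ H0 ⇒ 9
tell(9) @ H2 ⇒ log+=9
H0 returns 9
H1 returns 9
H2 returns (9, (9))
H3 returns ((9, (9)), 7)
= ((9, (9)), 7)

Answer: ((9, (9)), 7)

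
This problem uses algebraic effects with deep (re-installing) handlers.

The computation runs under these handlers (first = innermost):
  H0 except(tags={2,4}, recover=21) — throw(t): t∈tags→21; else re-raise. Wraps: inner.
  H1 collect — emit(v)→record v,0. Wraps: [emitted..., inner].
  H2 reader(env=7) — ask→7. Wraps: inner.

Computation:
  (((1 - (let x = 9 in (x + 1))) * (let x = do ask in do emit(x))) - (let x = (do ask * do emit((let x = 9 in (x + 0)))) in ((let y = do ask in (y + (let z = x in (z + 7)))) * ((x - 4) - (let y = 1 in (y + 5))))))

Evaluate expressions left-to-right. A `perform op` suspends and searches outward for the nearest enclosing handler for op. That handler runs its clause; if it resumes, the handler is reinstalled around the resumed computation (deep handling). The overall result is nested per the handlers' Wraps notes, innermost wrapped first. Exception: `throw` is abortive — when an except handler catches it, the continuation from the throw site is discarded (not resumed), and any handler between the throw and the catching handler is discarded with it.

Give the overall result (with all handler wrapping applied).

Evaluation trace:
ask @ H2 ⇒ 7
emit(7) @ H1 ⇒ out+=7
ask @ H2 ⇒ 7
emit(9) @ H1 ⇒ out+=9
ask @ H2 ⇒ 7
H0 returns 140
H1 returns [7, 9, 140]
H2 returns [7, 9, 140]
= [7, 9, 140]

Answer: [7, 9, 140]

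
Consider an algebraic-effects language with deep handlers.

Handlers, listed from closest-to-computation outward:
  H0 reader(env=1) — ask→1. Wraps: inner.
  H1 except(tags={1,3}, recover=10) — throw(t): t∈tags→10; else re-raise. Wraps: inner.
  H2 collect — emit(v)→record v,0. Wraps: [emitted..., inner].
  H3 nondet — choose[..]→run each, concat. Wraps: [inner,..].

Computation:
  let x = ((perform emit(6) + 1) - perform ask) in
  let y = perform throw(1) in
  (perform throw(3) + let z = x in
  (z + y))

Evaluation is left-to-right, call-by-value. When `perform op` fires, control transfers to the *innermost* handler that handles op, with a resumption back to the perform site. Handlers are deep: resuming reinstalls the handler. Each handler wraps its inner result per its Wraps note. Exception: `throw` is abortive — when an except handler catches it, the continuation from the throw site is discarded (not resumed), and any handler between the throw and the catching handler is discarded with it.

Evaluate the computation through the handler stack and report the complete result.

Answer: [[6, 10]]

Working:
emit(6) @ H2 ⇒ out+=6
ask @ H0 ⇒ 1
throw(1) @ H1 caught ⇒ 10
H2 returns [6, 10]
H3 returns [[6, 10]]
= [[6, 10]]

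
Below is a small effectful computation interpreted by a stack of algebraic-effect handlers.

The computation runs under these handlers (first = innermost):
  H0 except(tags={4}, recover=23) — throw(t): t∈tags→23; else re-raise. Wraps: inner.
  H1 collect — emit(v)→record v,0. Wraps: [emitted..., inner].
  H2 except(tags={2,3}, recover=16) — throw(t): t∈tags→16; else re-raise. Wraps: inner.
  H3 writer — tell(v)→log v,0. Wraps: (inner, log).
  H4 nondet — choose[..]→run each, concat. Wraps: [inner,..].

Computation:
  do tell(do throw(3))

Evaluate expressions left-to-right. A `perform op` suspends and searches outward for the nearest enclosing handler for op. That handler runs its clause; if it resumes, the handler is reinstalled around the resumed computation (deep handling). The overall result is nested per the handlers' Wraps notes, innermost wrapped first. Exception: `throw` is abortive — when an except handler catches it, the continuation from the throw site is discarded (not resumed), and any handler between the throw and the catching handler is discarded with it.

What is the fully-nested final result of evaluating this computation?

Answer: [(16, ())]

Working:
throw(3) @ H0 re-raised
throw(3) @ H2 caught ⇒ 16
H3 returns (16, ())
H4 returns [(16, ())]
= [(16, ())]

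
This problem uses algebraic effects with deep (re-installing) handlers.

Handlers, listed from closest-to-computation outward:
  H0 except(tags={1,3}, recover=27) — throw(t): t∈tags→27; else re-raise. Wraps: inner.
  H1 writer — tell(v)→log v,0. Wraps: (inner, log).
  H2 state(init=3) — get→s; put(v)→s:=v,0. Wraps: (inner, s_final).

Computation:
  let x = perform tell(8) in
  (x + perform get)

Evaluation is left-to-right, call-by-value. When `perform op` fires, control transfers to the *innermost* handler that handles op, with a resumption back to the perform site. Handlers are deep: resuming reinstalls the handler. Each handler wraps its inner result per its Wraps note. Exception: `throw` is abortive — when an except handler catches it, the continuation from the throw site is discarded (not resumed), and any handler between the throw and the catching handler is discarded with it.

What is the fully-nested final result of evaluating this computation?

Evaluation trace:
tell(8) @ H1 ⇒ log+=8
get @ H2 ⇒ 3
H0 returns 3
H1 returns (3, (8))
H2 returns ((3, (8)), 3)
= ((3, (8)), 3)

Answer: ((3, (8)), 3)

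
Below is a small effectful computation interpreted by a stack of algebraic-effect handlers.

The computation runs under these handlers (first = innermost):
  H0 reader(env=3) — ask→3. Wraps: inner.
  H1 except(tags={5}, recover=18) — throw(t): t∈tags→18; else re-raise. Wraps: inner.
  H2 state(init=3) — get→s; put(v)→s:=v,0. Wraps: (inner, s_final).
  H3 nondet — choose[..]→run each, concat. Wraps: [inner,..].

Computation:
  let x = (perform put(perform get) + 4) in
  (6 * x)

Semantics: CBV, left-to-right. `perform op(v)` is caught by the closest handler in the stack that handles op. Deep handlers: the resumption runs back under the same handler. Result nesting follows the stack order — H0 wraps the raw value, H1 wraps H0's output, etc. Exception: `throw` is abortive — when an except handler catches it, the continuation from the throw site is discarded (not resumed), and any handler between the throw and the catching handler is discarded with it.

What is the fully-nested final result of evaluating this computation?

Answer: [(24, 3)]

Working:
get @ H2 ⇒ 3
put(3) @ H2 ⇒ s:=3
H0 returns 24
H1 returns 24
H2 returns (24, 3)
H3 returns [(24, 3)]
= [(24, 3)]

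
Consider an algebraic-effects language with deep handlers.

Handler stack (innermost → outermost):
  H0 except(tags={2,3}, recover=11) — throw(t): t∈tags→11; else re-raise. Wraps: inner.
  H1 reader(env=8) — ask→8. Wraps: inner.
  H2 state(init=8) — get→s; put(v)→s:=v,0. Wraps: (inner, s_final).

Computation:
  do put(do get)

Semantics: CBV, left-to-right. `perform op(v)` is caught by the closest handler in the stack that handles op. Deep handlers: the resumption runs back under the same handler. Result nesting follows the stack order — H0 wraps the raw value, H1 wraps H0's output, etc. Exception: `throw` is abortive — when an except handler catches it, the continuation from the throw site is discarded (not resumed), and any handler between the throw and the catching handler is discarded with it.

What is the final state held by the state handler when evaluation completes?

Answer: 8

Working:
get @ H2 ⇒ 8
put(8) @ H2 ⇒ s:=8
H0 returns 0
H1 returns 0
H2 returns (0, 8)
= (0, 8)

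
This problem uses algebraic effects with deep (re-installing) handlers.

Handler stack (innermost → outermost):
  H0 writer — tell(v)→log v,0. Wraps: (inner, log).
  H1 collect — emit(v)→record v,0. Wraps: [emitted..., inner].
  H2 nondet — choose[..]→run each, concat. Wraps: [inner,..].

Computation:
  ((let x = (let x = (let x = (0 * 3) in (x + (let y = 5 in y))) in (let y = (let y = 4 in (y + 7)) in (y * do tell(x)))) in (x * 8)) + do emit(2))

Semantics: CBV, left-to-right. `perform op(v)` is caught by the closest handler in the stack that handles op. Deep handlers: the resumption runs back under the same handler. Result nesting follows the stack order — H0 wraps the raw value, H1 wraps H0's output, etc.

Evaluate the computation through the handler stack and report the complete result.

Answer: [[2, (0, (5))]]

Evaluation trace:
tell(5) @ H0 ⇒ log+=5
emit(2) @ H1 ⇒ out+=2
H0 returns (0, (5))
H1 returns [2, (0, (5))]
H2 returns [[2, (0, (5))]]
= [[2, (0, (5))]]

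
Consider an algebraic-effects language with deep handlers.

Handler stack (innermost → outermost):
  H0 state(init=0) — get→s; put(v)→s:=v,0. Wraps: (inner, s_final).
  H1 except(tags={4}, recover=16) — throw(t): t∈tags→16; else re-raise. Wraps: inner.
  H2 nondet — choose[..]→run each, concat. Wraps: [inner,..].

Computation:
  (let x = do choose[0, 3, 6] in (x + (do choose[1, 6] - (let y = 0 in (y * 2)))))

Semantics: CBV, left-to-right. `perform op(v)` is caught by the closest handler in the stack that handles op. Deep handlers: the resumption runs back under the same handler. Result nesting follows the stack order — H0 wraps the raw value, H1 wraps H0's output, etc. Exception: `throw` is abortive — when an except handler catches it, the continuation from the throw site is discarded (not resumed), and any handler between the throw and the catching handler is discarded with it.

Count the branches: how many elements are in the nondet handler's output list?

Working:
choose[0, 3, 6] @ H2
  branch[0] choose=0:
    choose[1, 6] @ H2
      branch[0] choose=1:
        H0 returns (1, 0)
        H1 returns (1, 0)
        H2 returns [(1, 0)]
      branch[1] choose=6:
        H0 returns (6, 0)
        H1 returns (6, 0)
        H2 returns [(6, 0)]
  branch[1] choose=3:
    choose[1, 6] @ H2
      branch[0] choose=1:
        H0 returns (4, 0)
        H1 returns (4, 0)
        H2 returns [(4, 0)]
      branch[1] choose=6:
        H0 returns (9, 0)
        H1 returns (9, 0)
        H2 returns [(9, 0)]
  branch[2] choose=6:
    choose[1, 6] @ H2
      branch[0] choose=1:
        H0 returns (7, 0)
        H1 returns (7, 0)
        H2 returns [(7, 0)]
      branch[1] choose=6:
        H0 returns (12, 0)
        H1 returns (12, 0)
        H2 returns [(12, 0)]
= [(1, 0), (6, 0), (4, 0), (9, 0), (7, 0), (12, 0)]

Answer: 6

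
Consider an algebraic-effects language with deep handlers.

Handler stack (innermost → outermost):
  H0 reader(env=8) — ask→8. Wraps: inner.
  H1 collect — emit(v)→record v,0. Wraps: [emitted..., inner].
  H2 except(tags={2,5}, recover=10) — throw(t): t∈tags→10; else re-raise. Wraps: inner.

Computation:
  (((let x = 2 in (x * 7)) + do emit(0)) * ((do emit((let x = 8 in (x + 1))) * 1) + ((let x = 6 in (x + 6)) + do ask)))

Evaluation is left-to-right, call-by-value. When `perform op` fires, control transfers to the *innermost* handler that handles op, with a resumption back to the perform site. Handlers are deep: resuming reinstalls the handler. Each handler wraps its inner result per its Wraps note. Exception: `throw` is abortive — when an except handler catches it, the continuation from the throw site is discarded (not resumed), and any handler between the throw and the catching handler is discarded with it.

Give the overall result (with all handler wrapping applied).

Working:
emit(0) @ H1 ⇒ out+=0
emit(9) @ H1 ⇒ out+=9
ask @ H0 ⇒ 8
H0 returns 280
H1 returns [0, 9, 280]
H2 returns [0, 9, 280]
= [0, 9, 280]

Answer: [0, 9, 280]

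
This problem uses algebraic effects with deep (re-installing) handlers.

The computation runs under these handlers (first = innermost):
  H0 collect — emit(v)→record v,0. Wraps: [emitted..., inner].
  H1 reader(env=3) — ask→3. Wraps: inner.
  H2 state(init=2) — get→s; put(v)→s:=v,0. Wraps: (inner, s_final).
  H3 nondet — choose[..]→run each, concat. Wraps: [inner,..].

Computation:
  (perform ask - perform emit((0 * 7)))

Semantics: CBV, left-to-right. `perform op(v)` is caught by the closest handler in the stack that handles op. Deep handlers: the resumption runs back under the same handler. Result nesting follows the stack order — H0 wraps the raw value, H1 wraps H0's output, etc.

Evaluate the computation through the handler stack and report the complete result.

Evaluation trace:
ask @ H1 ⇒ 3
emit(0) @ H0 ⇒ out+=0
H0 returns [0, 3]
H1 returns [0, 3]
H2 returns ([0, 3], 2)
H3 returns [([0, 3], 2)]
= [([0, 3], 2)]

Answer: [([0, 3], 2)]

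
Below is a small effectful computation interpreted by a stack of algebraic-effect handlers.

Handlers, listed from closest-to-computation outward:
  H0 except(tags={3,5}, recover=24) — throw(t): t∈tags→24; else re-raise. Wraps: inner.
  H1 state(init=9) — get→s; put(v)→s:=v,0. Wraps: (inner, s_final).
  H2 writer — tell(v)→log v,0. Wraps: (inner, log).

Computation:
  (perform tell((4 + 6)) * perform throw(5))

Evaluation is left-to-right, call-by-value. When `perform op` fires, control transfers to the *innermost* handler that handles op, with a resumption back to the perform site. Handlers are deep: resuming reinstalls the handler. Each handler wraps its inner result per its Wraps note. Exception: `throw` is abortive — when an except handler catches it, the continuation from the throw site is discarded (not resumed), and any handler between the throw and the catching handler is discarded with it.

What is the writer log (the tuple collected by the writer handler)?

Working:
tell(10) @ H2 ⇒ log+=10
throw(5) @ H0 caught ⇒ 24
H1 returns (24, 9)
H2 returns ((24, 9), (10))
= ((24, 9), (10))

Answer: (10)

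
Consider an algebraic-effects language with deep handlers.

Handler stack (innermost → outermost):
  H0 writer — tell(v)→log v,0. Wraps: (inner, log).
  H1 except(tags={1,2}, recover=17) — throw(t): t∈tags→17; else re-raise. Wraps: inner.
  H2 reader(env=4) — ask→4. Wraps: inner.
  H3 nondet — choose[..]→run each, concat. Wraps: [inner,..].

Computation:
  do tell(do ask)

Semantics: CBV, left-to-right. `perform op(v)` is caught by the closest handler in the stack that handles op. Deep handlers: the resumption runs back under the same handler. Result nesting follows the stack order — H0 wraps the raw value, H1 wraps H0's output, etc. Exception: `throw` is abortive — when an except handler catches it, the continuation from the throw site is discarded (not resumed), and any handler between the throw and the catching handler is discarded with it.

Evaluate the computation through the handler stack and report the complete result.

Step-by-step:
ask @ H2 ⇒ 4
tell(4) @ H0 ⇒ log+=4
H0 returns (0, (4))
H1 returns (0, (4))
H2 returns (0, (4))
H3 returns [(0, (4))]
= [(0, (4))]

Answer: [(0, (4))]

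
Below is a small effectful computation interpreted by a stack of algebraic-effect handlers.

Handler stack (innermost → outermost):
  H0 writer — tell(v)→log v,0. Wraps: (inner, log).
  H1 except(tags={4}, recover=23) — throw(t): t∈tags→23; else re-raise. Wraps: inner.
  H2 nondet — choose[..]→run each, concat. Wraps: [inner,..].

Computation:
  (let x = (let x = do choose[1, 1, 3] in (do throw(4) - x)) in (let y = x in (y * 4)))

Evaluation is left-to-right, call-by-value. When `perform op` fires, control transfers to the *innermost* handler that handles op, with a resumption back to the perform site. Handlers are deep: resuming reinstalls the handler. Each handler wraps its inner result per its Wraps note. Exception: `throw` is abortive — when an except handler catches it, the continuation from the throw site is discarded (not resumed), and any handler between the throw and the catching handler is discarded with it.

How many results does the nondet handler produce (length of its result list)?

Answer: 3

Step-by-step:
choose[1, 1, 3] @ H2
  branch[0] choose=1:
    throw(4) @ H1 caught ⇒ 23
    H2 returns [23]
  branch[1] choose=1:
    throw(4) @ H1 caught ⇒ 23
    H2 returns [23]
  branch[2] choose=3:
    throw(4) @ H1 caught ⇒ 23
    H2 returns [23]
= [23, 23, 23]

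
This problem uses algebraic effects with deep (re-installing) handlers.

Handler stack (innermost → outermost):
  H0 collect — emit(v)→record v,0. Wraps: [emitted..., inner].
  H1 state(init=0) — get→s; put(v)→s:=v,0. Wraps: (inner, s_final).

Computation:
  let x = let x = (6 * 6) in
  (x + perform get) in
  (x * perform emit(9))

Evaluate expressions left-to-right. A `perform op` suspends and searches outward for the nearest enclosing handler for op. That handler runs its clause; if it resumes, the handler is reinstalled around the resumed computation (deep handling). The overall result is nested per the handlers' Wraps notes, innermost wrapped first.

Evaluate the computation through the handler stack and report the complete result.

Answer: ([9, 0], 0)

Step-by-step:
get @ H1 ⇒ 0
emit(9) @ H0 ⇒ out+=9
H0 returns [9, 0]
H1 returns ([9, 0], 0)
= ([9, 0], 0)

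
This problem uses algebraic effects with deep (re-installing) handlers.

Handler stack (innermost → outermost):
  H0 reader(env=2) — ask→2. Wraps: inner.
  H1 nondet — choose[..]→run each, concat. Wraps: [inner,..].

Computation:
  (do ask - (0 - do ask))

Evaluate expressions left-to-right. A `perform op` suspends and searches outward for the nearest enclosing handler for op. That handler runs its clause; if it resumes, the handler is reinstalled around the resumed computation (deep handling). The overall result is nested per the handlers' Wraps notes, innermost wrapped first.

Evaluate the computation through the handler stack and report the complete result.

Answer: [4]

Evaluation trace:
ask @ H0 ⇒ 2
ask @ H0 ⇒ 2
H0 returns 4
H1 returns [4]
= [4]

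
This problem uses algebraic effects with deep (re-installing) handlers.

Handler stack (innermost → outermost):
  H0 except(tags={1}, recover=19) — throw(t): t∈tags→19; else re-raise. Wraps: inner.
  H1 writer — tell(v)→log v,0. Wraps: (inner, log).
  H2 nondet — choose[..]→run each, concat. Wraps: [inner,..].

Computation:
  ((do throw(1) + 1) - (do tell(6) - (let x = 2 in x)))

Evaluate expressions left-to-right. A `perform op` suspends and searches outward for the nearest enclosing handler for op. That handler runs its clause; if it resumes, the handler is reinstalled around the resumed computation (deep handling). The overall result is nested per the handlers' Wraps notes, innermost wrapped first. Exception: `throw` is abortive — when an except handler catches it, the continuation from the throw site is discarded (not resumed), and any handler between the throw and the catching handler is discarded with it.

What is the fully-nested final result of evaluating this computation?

Answer: [(19, ())]

Step-by-step:
throw(1) @ H0 caught ⇒ 19
H1 returns (19, ())
H2 returns [(19, ())]
= [(19, ())]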